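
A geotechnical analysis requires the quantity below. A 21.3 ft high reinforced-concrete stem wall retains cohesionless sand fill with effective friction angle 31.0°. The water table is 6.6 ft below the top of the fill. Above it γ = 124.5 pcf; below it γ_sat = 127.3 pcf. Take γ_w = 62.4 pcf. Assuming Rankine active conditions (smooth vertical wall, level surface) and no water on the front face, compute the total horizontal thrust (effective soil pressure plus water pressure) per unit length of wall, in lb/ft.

13700 lb/ft

K_a = tan²(45° − φ/2) = 0.3201.
γ' = 127.3 − 62.4 = 64.90 pcf. Depth below WT = 14.7 ft.
σ'_h at WT = K_a γ d_w = 263.0 psf; at base = 263.0 + K_a γ' × 14.7 = 568.4 psf.
P₁ (0–6.6 ft) = ½×263.0×6.6 = 868.0. P₂ (6.6–21.3 ft) = ½(263.0+568.4)×14.7 = 6111.
P_w = ½ γ_w h₂² = 0.5×62.4×14.7² = 6742. Total = 868.0+6111+6742 = 13720 lb/ft.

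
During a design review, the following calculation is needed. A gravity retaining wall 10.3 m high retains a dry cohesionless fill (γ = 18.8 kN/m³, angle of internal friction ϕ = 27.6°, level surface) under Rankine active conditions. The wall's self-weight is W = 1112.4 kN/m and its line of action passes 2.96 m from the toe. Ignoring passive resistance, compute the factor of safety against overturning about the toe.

K_a = tan²(45° − 27.6°/2) = 0.3668.
P_a = ½K_aγH² = 0.5×0.3668×18.8×10.3² = 365.8 kN/m, acting at H/3 = 3.433 m above the base.
Overturning moment M_o = P_a × H/3 = 365.8 × 3.433 = 1256.
Resisting moment M_r = W × 2.96 = 1112.4 × 2.96 = 3293.
FS_overturning = M_r/M_o = 3293/1256 = 2.622.

2.62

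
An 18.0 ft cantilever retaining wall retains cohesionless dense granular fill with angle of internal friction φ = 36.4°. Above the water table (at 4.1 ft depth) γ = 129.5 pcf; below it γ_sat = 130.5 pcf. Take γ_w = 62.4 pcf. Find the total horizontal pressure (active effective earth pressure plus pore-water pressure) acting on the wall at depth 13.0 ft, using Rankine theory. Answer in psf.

K_a = (1 − sin φ)/(1 + sin φ) = 0.2552.
γ' = 130.5 − 62.4 = 68.10 pcf.
Effective vertical stress at 13.0 ft: σ'_v = 129.5×4.1 + 68.10×8.90 = 1137 psf.
σ'_h = K_a σ'_v = 0.2552 × 1137 = 290.1 psf; u = γ_w × 8.90 = 555.4 psf.
Total σ_h = 290.1 + 555.4 = 845.5 psf.

845 psf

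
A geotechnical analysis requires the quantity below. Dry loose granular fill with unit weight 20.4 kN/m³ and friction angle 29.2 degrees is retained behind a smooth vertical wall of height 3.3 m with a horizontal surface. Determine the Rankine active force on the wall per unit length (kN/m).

K_a = tan²(45° − φ/2) = 0.3442.
P_a = ½ K_a γ H² = 0.5 × 0.3442 × 20.4 × 3.3² = 38.23 kN/m.

38.2 kN/m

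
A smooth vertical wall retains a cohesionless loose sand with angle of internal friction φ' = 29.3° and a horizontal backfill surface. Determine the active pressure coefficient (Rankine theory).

0.343

K_a = tan²(45° − φ/2) = tan²(30.35°) = 0.3428.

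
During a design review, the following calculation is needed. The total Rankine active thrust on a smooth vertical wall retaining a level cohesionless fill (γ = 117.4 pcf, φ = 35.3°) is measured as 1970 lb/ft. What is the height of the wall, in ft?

K_a = 0.2675. P_a = ½ K_a γ H² ⇒ H = √(2P_a/(K_a γ)).
H = √(2×1970/(0.2675×117.4)) = 11.20 ft.

11.2 ft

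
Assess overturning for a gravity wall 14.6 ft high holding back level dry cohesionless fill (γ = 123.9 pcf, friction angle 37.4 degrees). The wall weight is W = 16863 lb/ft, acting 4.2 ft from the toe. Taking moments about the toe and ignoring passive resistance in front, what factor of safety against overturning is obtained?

4.51

K_a = tan²(45° − 37.4°/2) = 0.2443.
P_a = ½K_aγH² = 0.5×0.2443×123.9×14.6² = 3226 lb/ft, acting at H/3 = 4.867 ft above the base.
Overturning moment M_o = P_a × H/3 = 3226 × 4.867 = 15700.
Resisting moment M_r = W × 4.2 = 16863 × 4.2 = 70820.
FS_overturning = M_r/M_o = 70820/15700 = 4.512.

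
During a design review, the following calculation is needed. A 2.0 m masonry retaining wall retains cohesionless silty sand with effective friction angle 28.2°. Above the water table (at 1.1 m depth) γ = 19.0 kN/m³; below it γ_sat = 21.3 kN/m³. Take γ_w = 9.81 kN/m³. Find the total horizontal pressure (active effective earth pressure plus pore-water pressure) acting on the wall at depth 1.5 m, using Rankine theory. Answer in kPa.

K_a = (1 − sin φ)/(1 + sin φ) = 0.3582.
γ' = 21.3 − 9.81 = 11.49 kN/m³.
Effective vertical stress at 1.5 m: σ'_v = 19.0×1.1 + 11.49×0.400 = 25.50 kPa.
σ'_h = K_a σ'_v = 0.3582 × 25.50 = 9.132 kPa; u = γ_w × 0.400 = 3.924 kPa.
Total σ_h = 9.132 + 3.924 = 13.06 kPa.

13.1 kPa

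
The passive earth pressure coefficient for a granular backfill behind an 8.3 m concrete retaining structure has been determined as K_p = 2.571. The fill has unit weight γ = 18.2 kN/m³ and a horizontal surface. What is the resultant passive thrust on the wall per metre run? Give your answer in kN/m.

1610 kN/m

P = ½ K_p γ H² = 0.5 × 2.571 × 18.2 × 8.3² = 1612 kN/m.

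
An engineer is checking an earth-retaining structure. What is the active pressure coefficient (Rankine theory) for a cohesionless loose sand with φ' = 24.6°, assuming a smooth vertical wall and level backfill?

0.412

K_a = (1 − sin φ)/(1 + sin φ) = (1 − sin 24.6°)/(1 + sin 24.6°) = 0.4121.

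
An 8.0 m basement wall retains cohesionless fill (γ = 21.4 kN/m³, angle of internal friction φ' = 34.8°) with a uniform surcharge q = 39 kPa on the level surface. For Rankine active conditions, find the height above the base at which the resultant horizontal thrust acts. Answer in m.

3.08 m

K_a = 0.2733.
Triangular part P₁ = ½K_aγH² = 187.2 at H/3 = 2.667 m; rectangular part P₂ = K_a q H = 85.27 at H/2 = 4.000 m.
ȳ = (P₁·2.667 + P₂·4.000)/(P₁+P₂) = 3.084 m.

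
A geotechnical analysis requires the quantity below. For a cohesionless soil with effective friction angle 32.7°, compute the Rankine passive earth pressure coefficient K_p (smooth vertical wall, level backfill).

3.35

K_p = (1 + sin φ)/(1 − sin φ) = tan²(45° + 32.7°/2) = 3.350.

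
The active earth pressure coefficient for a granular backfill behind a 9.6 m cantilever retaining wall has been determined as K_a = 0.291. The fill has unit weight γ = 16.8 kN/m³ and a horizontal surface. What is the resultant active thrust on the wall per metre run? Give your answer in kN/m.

225 kN/m

P = ½ K_a γ H² = 0.5 × 0.291 × 16.8 × 9.6² = 225.3 kN/m.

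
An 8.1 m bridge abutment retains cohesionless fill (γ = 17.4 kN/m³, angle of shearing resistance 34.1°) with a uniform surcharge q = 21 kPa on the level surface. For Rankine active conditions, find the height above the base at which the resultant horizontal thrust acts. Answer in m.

3.01 m

K_a = 0.2815.
Triangular part P₁ = ½K_aγH² = 160.7 at H/3 = 2.700 m; rectangular part P₂ = K_a q H = 47.89 at H/2 = 4.050 m.
ȳ = (P₁·2.700 + P₂·4.050)/(P₁+P₂) = 3.010 m.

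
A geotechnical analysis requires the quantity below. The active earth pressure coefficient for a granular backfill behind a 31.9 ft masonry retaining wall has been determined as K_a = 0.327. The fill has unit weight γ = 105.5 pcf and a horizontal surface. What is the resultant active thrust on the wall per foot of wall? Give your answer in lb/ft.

17600 lb/ft

P = ½ K_a γ H² = 0.5 × 0.327 × 105.5 × 31.9² = 17550 lb/ft.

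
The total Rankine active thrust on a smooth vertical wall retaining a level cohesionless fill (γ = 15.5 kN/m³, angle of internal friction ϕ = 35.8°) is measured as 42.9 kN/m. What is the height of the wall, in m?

K_a = 0.2619. P_a = ½ K_a γ H² ⇒ H = √(2P_a/(K_a γ)).
H = √(2×42.9/(0.2619×15.5)) = 4.598 m.

4.60 m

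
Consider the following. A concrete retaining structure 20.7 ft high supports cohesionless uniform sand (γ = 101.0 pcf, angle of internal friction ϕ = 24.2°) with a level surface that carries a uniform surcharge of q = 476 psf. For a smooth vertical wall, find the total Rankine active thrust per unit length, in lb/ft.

K_a = tan²(45° − φ/2) = 0.4185.
Soil triangle: ½ K_a γ H² = 0.5×0.4185×101.0×20.7² = 9056 lb/ft.
Surcharge rectangle: K_a q H = 0.4185×476×20.7 = 4124 lb/ft.
Total = 9056 + 4124 = 13180 lb/ft.

13200 lb/ft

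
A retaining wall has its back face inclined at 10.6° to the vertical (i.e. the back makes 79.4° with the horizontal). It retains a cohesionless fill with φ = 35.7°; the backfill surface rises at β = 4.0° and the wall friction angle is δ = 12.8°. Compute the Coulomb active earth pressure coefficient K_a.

K_a = sin²(α+φ) / [sin²α · sin(α−δ) · (1 + √{sin(φ+δ)sin(φ−β) / (sin(α−δ)sin(α+β))})²].
With α = 79.4°, φ = 35.7°, δ = 12.8°, β = 4.0°: K_a = 0.3368.

0.337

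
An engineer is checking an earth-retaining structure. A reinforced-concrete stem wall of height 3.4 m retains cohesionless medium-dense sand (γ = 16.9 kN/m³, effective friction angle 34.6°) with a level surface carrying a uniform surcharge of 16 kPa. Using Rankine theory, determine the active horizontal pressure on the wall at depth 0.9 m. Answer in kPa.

8.60 kPa

K_a = (1 − sin φ)/(1 + sin φ) = 0.2756.
σ_v = γz + q = 16.9 × 0.9 + 16 = 31.21 kPa.
σ_h = K_a σ_v = 0.2756 × 31.21 = 8.603 kPa.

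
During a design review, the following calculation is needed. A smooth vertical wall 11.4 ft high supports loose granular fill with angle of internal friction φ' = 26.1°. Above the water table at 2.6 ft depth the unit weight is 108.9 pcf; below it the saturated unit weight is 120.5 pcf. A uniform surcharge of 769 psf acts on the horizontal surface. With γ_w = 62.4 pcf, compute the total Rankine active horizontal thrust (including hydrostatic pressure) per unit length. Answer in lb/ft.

7810 lb/ft

K_a = tan²(45° − φ/2) = 0.3889.
γ' = 120.5 − 62.4 = 58.10 pcf. h₂ = H − d_w = 8.8 ft.
σ'_h: at surface K_a·q = 299.1; at WT K_a(q+γd_w) = 409.2; at base K_a(q+γd_w+γ'h₂) = 608.1 psf.
P₁ = ½(299.1+409.2)×2.6 = 920.8; P₂ = ½(409.2+608.1)×8.8 = 4476; P_w = ½γ_w h₂² = 2416.
Total = 920.8+4476+2416 = 7813 lb/ft.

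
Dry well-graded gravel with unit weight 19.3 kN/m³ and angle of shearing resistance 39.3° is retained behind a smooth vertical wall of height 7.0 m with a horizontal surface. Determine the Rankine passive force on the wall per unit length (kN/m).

K_p = tan²(45° + φ/2) = 4.455.
P_p = ½ K_p γ H² = 0.5 × 4.455 × 19.3 × 7.0² = 2107 kN/m.

2110 kN/m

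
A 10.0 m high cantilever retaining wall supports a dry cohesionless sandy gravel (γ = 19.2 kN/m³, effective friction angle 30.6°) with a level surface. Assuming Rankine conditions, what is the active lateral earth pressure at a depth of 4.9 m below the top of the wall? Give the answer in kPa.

K_a = (1 − sin φ)/(1 + sin φ) = 0.3253.
σ_h = K_a γ z = 0.3253 × 19.2 × 4.9 = 30.61 kPa.

30.6 kPa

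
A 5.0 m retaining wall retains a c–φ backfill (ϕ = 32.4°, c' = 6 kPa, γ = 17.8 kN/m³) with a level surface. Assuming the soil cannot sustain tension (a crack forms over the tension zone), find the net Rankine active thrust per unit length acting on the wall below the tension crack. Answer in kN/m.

K_a = 0.3022; √K_a = 0.5498.
Tension-crack depth z_c = 2c/(γ√K_a) = 2×6/(17.8×0.5498) = 1.226 m.
σ_a at base = K_a γ H − 2c√K_a = 0.3022×17.8×5.0 − 2×6×0.5498 = 20.30 kPa.
P_a = ½ × 20.30 × (H − z_c) = 0.5×20.30×3.774 = 38.31 kN/m.

38.3 kN/m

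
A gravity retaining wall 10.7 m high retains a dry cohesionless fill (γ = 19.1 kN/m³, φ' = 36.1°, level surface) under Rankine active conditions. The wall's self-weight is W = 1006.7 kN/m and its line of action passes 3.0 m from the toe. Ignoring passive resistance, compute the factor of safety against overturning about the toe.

K_a = tan²(45° − 36.1°/2) = 0.2585.
P_a = ½K_aγH² = 0.5×0.2585×19.1×10.7² = 282.6 kN/m, acting at H/3 = 3.567 m above the base.
Overturning moment M_o = P_a × H/3 = 282.6 × 3.567 = 1008.
Resisting moment M_r = W × 3.0 = 1006.7 × 3.0 = 3020.
FS_overturning = M_r/M_o = 3020/1008 = 2.996.

3.00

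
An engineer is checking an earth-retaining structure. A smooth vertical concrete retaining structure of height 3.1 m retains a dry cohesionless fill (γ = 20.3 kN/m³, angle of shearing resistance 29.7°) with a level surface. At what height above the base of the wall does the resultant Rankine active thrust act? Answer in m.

K_a = 0.3374.
The pressure distribution is triangular, so the resultant acts at H/3 above the base = 3.1/3 = 1.033 m.

1.03 m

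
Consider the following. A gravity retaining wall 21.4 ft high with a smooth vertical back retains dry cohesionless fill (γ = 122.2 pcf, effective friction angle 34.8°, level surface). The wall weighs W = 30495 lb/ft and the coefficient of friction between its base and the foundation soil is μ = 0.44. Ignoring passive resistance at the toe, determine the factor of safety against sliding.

K_a = tan²(45° − 34.8°/2) = 0.2733.
P_a = ½K_aγH² = 0.5×0.2733×122.2×21.4² = 7647 lb/ft, acting at H/3 = 7.133 ft above the base.
FS_sliding = μW / P_a = 0.44×30495 / 7647 = 1.755.

1.75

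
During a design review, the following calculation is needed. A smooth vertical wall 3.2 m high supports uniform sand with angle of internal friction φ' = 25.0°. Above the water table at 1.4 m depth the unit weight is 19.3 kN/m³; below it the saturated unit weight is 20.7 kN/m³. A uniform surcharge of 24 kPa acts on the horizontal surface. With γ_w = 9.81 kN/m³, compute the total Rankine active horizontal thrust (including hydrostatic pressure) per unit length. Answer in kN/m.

81.6 kN/m

K_a = tan²(45° − φ/2) = 0.4059.
γ' = 20.7 − 9.81 = 10.89 kN/m³. h₂ = H − d_w = 1.8 m.
σ'_h: at surface K_a·q = 9.741; at WT K_a(q+γd_w) = 20.71; at base K_a(q+γd_w+γ'h₂) = 28.66 kPa.
P₁ = ½(9.741+20.71)×1.4 = 21.31; P₂ = ½(20.71+28.66)×1.8 = 44.43; P_w = ½γ_w h₂² = 15.89.
Total = 21.31+44.43+15.89 = 81.64 kN/m.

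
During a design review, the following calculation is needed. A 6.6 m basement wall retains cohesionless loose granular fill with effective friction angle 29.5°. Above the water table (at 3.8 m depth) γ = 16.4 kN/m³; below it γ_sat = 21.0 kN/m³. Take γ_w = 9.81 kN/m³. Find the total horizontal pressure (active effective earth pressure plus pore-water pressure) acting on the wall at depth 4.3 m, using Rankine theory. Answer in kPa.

28.0 kPa

K_a = (1 − sin φ)/(1 + sin φ) = 0.3401.
γ' = 21.0 − 9.81 = 11.19 kN/m³.
Effective vertical stress at 4.3 m: σ'_v = 16.4×3.8 + 11.19×0.500 = 67.91 kPa.
σ'_h = K_a σ'_v = 0.3401 × 67.91 = 23.10 kPa; u = γ_w × 0.500 = 4.905 kPa.
Total σ_h = 23.10 + 4.905 = 28.00 kPa.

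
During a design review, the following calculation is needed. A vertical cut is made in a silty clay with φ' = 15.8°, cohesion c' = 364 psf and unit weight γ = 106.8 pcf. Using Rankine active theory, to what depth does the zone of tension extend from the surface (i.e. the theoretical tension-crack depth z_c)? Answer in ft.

9.01 ft

K_a = tan²(45° − 15.8°/2) = 0.5720; √K_a = 0.7563.
The active pressure is zero where K_a γ z = 2c√K_a, so z_c = 2c/(γ√K_a) = 2×364/(106.8×0.7563) = 9.013 ft.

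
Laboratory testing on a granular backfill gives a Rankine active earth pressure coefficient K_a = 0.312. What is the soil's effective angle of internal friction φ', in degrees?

31.6°

K_a = tan²(45° − φ/2) ⇒ 45° − φ/2 = arctan(√0.312) = 29.19°.
φ = 2(45° − 29.19°) = 31.63°.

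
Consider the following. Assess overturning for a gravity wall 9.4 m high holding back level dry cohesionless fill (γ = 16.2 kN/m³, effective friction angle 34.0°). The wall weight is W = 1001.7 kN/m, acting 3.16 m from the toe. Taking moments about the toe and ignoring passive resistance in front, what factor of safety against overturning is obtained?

4.99

K_a = tan²(45° − 34.0°/2) = 0.2827.
P_a = ½K_aγH² = 0.5×0.2827×16.2×9.4² = 202.3 kN/m, acting at H/3 = 3.133 m above the base.
Overturning moment M_o = P_a × H/3 = 202.3 × 3.133 = 634.0.
Resisting moment M_r = W × 3.16 = 1001.7 × 3.16 = 3165.
FS_overturning = M_r/M_o = 3165/634.0 = 4.993.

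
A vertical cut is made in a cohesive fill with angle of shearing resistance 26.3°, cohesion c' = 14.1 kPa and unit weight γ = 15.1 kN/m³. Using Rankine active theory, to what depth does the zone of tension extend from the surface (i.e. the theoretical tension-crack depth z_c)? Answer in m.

3.01 m

K_a = tan²(45° − 26.3°/2) = 0.3859; √K_a = 0.6212.
The active pressure is zero where K_a γ z = 2c√K_a, so z_c = 2c/(γ√K_a) = 2×14.1/(15.1×0.6212) = 3.006 m.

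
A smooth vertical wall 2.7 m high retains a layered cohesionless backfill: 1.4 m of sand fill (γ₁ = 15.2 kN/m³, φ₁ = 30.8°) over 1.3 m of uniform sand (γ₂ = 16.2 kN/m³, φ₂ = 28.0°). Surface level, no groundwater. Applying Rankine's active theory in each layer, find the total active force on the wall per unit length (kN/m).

K_a1 = tan²(45°−30.8°/2) = 0.3227; K_a2 = tan²(45°−28.0°/2) = 0.3610.
Layer 1: σ at base = K_a1 γ₁ h₁ = 6.867 kPa; P₁ = ½×6.867×1.4 = 4.807.
Layer 2: σ_v at top = γ₁h₁ = 21.28; σ_h top = K_a2×21.28 = 7.683; σ_h base = K_a2×(21.28+16.2×1.3) = 15.29.
P₂ = ½(7.683+15.29)×1.3 = 14.93. Total P_a = 4.807+14.93 = 19.74 kN/m.

19.7 kN/m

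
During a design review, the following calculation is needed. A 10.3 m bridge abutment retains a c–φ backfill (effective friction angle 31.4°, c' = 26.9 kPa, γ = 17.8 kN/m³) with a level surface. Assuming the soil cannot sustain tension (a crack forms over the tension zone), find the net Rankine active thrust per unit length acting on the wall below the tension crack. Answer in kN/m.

K_a = 0.3149; √K_a = 0.5612.
Tension-crack depth z_c = 2c/(γ√K_a) = 2×26.9/(17.8×0.5612) = 5.386 m.
σ_a at base = K_a γ H − 2c√K_a = 0.3149×17.8×10.3 − 2×26.9×0.5612 = 27.55 kPa.
P_a = ½ × 27.55 × (H − z_c) = 0.5×27.55×4.914 = 67.68 kN/m.

67.7 kN/m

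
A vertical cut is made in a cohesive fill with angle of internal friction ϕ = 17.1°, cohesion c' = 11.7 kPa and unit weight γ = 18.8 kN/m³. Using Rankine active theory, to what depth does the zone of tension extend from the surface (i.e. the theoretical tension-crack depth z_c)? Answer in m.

K_a = tan²(45° − 17.1°/2) = 0.5455; √K_a = 0.7386.
The active pressure is zero where K_a γ z = 2c√K_a, so z_c = 2c/(γ√K_a) = 2×11.7/(18.8×0.7386) = 1.685 m.

1.69 m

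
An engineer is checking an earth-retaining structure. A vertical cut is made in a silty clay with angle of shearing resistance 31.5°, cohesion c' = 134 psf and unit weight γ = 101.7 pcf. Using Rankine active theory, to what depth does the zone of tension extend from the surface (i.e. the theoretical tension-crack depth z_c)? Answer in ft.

4.71 ft

K_a = tan²(45° − 31.5°/2) = 0.3136; √K_a = 0.5600.
The active pressure is zero where K_a γ z = 2c√K_a, so z_c = 2c/(γ√K_a) = 2×134/(101.7×0.5600) = 4.705 ft.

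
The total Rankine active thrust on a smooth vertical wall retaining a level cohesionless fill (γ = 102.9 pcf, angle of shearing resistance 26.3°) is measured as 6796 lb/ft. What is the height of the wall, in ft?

K_a = 0.3859. P_a = ½ K_a γ H² ⇒ H = √(2P_a/(K_a γ)).
H = √(2×6796/(0.3859×102.9)) = 18.50 ft.

18.5 ft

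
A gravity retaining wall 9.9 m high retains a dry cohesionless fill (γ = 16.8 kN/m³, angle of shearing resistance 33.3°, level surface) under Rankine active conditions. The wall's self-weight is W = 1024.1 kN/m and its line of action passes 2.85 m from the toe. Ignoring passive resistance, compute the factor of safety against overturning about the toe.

K_a = tan²(45° − 33.3°/2) = 0.2911.
P_a = ½K_aγH² = 0.5×0.2911×16.8×9.9² = 239.7 kN/m, acting at H/3 = 3.300 m above the base.
Overturning moment M_o = P_a × H/3 = 239.7 × 3.300 = 791.0.
Resisting moment M_r = W × 2.85 = 1024.1 × 2.85 = 2919.
FS_overturning = M_r/M_o = 2919/791.0 = 3.690.

3.69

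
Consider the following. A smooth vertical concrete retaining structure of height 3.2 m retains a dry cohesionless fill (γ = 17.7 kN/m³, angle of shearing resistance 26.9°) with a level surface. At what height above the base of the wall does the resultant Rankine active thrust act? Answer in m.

K_a = 0.3770.
The pressure distribution is triangular, so the resultant acts at H/3 above the base = 3.2/3 = 1.067 m.

1.07 m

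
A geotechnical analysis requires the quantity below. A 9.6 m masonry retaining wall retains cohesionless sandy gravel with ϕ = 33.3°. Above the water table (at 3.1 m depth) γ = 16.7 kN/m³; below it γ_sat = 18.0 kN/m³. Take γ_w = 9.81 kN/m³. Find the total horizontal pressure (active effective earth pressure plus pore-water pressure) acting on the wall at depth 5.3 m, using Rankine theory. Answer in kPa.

K_a = (1 − sin φ)/(1 + sin φ) = 0.2911.
γ' = 18.0 − 9.81 = 8.190 kN/m³.
Effective vertical stress at 5.3 m: σ'_v = 16.7×3.1 + 8.190×2.20 = 69.79 kPa.
σ'_h = K_a σ'_v = 0.2911 × 69.79 = 20.32 kPa; u = γ_w × 2.20 = 21.58 kPa.
Total σ_h = 20.32 + 21.58 = 41.90 kPa.

41.9 kPa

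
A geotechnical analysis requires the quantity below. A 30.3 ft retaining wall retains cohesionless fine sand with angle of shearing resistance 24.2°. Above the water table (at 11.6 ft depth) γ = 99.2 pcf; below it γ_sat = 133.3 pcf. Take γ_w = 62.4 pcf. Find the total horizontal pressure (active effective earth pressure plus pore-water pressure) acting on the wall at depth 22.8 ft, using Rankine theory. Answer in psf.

K_a = (1 − sin φ)/(1 + sin φ) = 0.4185.
γ' = 133.3 − 62.4 = 70.90 pcf.
Effective vertical stress at 22.8 ft: σ'_v = 99.2×11.6 + 70.90×11.2 = 1945 psf.
σ'_h = K_a σ'_v = 0.4185 × 1945 = 813.9 psf; u = γ_w × 11.2 = 698.9 psf.
Total σ_h = 813.9 + 698.9 = 1513 psf.

1510 psf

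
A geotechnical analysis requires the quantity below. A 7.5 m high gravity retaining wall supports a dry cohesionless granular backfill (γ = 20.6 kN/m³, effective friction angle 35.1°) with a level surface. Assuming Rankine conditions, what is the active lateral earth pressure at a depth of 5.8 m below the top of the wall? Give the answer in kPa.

32.2 kPa

K_a = (1 − sin φ)/(1 + sin φ) = 0.2698.
σ_h = K_a γ z = 0.2698 × 20.6 × 5.8 = 32.24 kPa.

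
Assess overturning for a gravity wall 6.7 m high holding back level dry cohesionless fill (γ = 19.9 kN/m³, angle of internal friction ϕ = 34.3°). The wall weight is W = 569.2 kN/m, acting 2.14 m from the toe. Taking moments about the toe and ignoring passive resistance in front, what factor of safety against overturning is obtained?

4.37

K_a = tan²(45° − 34.3°/2) = 0.2792.
P_a = ½K_aγH² = 0.5×0.2792×19.9×6.7² = 124.7 kN/m, acting at H/3 = 2.233 m above the base.
Overturning moment M_o = P_a × H/3 = 124.7 × 2.233 = 278.5.
Resisting moment M_r = W × 2.14 = 569.2 × 2.14 = 1218.
FS_overturning = M_r/M_o = 1218/278.5 = 4.374.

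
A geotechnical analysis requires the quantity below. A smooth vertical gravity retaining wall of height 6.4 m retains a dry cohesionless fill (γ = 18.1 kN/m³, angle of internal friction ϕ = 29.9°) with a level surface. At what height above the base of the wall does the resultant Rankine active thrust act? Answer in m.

K_a = 0.3347.
The pressure distribution is triangular, so the resultant acts at H/3 above the base = 6.4/3 = 2.133 m.

2.13 m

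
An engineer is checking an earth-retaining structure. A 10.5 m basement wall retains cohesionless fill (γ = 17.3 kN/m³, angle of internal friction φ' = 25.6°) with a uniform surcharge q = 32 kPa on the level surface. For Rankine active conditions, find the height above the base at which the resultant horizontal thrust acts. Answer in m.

3.96 m

K_a = 0.3966.
Triangular part P₁ = ½K_aγH² = 378.2 at H/3 = 3.500 m; rectangular part P₂ = K_a q H = 133.2 at H/2 = 5.250 m.
ȳ = (P₁·3.500 + P₂·5.250)/(P₁+P₂) = 3.956 m.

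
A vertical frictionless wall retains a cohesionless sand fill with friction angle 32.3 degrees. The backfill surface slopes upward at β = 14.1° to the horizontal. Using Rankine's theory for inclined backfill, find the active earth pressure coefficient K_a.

K_a = cos β · (cos β − √(cos²β − cos²φ)) / (cos β + √(cos²β − cos²φ)).
cos β = 0.9699, cos φ = 0.8453, √(cos²β − cos²φ) = 0.4756.
K_a = 0.9699 × (0.9699 − 0.4756)/(0.9699 + 0.4756) = 0.3317.

0.332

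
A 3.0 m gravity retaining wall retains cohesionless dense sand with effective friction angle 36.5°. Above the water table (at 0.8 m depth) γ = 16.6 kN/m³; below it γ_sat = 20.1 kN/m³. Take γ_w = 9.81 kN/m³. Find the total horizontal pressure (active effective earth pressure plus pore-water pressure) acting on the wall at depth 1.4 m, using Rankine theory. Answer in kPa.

10.8 kPa

K_a = (1 − sin φ)/(1 + sin φ) = 0.2541.
γ' = 20.1 − 9.81 = 10.29 kN/m³.
Effective vertical stress at 1.4 m: σ'_v = 16.6×0.8 + 10.29×0.600 = 19.45 kPa.
σ'_h = K_a σ'_v = 0.2541 × 19.45 = 4.942 kPa; u = γ_w × 0.600 = 5.886 kPa.
Total σ_h = 4.942 + 5.886 = 10.83 kPa.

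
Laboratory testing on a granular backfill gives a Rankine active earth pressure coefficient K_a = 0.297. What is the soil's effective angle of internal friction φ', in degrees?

K_a = tan²(45° − φ/2) ⇒ 45° − φ/2 = arctan(√0.297) = 28.59°.
φ = 2(45° − 28.59°) = 32.82°.

32.8°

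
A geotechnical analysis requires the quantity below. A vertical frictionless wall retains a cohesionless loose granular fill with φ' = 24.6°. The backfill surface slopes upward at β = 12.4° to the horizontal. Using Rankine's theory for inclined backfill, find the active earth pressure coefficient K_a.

K_a = cos β · (cos β − √(cos²β − cos²φ)) / (cos β + √(cos²β − cos²φ)).
cos β = 0.9767, cos φ = 0.9092, √(cos²β − cos²φ) = 0.3566.
K_a = 0.9767 × (0.9767 − 0.3566)/(0.9767 + 0.3566) = 0.4542.

0.454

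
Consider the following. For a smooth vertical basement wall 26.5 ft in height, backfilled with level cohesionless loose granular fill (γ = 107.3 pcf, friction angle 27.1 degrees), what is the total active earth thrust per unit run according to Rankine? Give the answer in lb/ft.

K_a = tan²(45° − φ/2) = 0.3741.
P_a = ½ K_a γ H² = 0.5 × 0.3741 × 107.3 × 26.5² = 14090 lb/ft.

14100 lb/ft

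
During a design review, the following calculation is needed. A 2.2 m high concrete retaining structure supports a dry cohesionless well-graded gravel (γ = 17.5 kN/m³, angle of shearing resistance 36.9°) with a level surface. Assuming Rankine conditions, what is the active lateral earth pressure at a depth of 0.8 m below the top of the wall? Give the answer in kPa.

K_a = (1 − sin φ)/(1 + sin φ) = 0.2497.
σ_h = K_a γ z = 0.2497 × 17.5 × 0.8 = 3.495 kPa.

3.50 kPa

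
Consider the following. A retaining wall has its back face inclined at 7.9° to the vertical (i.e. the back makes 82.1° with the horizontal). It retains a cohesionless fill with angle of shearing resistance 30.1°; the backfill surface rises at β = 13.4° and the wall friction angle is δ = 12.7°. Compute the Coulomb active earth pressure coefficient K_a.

K_a = sin²(α+φ) / [sin²α · sin(α−δ) · (1 + √{sin(φ+δ)sin(φ−β) / (sin(α−δ)sin(α+β))})²].
With α = 82.1°, φ = 30.1°, δ = 12.7°, β = 13.4°: K_a = 0.4392.

0.439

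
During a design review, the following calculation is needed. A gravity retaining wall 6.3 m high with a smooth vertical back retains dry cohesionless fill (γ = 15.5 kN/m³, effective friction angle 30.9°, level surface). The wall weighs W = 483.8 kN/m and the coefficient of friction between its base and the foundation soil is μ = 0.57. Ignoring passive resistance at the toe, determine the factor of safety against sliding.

2.79

K_a = tan²(45° − 30.9°/2) = 0.3214.
P_a = ½K_aγH² = 0.5×0.3214×15.5×6.3² = 98.86 kN/m, acting at H/3 = 2.100 m above the base.
FS_sliding = μW / P_a = 0.57×483.8 / 98.86 = 2.789.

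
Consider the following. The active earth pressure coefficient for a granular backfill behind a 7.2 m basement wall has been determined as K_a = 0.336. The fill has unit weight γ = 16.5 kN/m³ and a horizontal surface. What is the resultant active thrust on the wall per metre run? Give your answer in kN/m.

P = ½ K_a γ H² = 0.5 × 0.336 × 16.5 × 7.2² = 143.7 kN/m.

144 kN/m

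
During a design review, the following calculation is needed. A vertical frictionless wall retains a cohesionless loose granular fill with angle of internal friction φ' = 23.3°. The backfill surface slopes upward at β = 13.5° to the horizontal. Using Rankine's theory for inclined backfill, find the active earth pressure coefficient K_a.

0.492

K_a = cos β · (cos β − √(cos²β − cos²φ)) / (cos β + √(cos²β − cos²φ)).
cos β = 0.9724, cos φ = 0.9184, √(cos²β − cos²φ) = 0.3193.
K_a = 0.9724 × (0.9724 − 0.3193)/(0.9724 + 0.3193) = 0.4916.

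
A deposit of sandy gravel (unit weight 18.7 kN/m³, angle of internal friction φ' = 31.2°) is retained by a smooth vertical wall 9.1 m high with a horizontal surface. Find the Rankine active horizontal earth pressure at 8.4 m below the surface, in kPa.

K_a = (1 − sin φ)/(1 + sin φ) = 0.3175.
σ_h = K_a γ z = 0.3175 × 18.7 × 8.4 = 49.87 kPa.

49.9 kPa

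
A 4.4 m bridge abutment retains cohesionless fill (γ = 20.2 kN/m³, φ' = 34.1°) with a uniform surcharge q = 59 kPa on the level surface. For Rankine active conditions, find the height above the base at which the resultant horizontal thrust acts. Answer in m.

K_a = 0.2815.
Triangular part P₁ = ½K_aγH² = 55.05 at H/3 = 1.467 m; rectangular part P₂ = K_a q H = 73.08 at H/2 = 2.200 m.
ȳ = (P₁·1.467 + P₂·2.200)/(P₁+P₂) = 1.885 m.

1.88 m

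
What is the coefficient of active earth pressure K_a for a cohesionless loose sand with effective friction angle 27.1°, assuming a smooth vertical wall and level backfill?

0.374

K_a = tan²(45° − φ/2) = tan²(31.45°) = 0.3741.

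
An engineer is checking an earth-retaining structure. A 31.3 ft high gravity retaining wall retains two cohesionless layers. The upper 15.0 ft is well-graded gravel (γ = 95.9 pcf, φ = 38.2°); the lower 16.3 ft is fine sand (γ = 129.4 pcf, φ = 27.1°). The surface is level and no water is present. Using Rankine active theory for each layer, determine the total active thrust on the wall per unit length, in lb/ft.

17700 lb/ft

K_a1 = tan²(45°−38.2°/2) = 0.2358; K_a2 = tan²(45°−27.1°/2) = 0.3741.
Layer 1: σ at base = K_a1 γ₁ h₁ = 339.2 psf; P₁ = ½×339.2×15.0 = 2544.
Layer 2: σ_v at top = γ₁h₁ = 1438; σ_h top = K_a2×1438 = 538.1; σ_h base = K_a2×(1438+129.4×16.3) = 1327.
P₂ = ½(538.1+1327)×16.3 = 15200. Total P_a = 2544+15200 = 17740 lb/ft.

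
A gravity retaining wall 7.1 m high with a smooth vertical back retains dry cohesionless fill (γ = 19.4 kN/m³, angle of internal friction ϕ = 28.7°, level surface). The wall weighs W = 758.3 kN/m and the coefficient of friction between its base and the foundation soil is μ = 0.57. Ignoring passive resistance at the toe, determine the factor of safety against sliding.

2.52

K_a = tan²(45° − 28.7°/2) = 0.3511.
P_a = ½K_aγH² = 0.5×0.3511×19.4×7.1² = 171.7 kN/m, acting at H/3 = 2.367 m above the base.
FS_sliding = μW / P_a = 0.57×758.3 / 171.7 = 2.517.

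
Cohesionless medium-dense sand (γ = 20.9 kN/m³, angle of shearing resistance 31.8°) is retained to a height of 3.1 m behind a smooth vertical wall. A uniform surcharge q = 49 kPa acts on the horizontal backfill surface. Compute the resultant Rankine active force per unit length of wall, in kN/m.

K_a = tan²(45° − φ/2) = 0.3098.
Soil triangle: ½ K_a γ H² = 0.5×0.3098×20.9×3.1² = 31.11 kN/m.
Surcharge rectangle: K_a q H = 0.3098×49×3.1 = 47.06 kN/m.
Total = 31.11 + 47.06 = 78.17 kN/m.

78.2 kN/m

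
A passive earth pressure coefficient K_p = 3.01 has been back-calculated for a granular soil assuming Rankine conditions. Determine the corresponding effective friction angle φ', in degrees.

30.1°

K_p = (1+sin φ)/(1−sin φ) ⇒ sin φ = (K_p − 1)/(K_p + 1) = 0.5012.
φ = arcsin(0.5012) = 30.08°.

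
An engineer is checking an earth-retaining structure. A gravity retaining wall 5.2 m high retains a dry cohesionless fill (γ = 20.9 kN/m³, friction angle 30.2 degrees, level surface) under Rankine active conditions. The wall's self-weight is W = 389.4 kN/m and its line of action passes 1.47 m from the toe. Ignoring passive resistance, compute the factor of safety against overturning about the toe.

K_a = tan²(45° − 30.2°/2) = 0.3307.
P_a = ½K_aγH² = 0.5×0.3307×20.9×5.2² = 93.43 kN/m, acting at H/3 = 1.733 m above the base.
Overturning moment M_o = P_a × H/3 = 93.43 × 1.733 = 161.9.
Resisting moment M_r = W × 1.47 = 389.4 × 1.47 = 572.4.
FS_overturning = M_r/M_o = 572.4/161.9 = 3.535.

3.53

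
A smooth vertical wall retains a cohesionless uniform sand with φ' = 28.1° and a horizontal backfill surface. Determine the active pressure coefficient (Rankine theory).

0.360

K_a = (1 − sin φ)/(1 + sin φ) = (1 − sin 28.1°)/(1 + sin 28.1°) = 0.3596.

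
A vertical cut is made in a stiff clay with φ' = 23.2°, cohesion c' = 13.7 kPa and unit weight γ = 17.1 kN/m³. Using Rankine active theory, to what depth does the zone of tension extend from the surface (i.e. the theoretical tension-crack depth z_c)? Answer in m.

K_a = tan²(45° − 23.2°/2) = 0.4348; √K_a = 0.6594.
The active pressure is zero where K_a γ z = 2c√K_a, so z_c = 2c/(γ√K_a) = 2×13.7/(17.1×0.6594) = 2.430 m.

2.43 m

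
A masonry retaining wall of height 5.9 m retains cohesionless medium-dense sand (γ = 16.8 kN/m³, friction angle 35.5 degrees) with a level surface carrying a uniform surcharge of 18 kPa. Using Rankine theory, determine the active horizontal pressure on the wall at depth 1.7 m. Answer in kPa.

12.4 kPa

K_a = (1 − sin φ)/(1 + sin φ) = 0.2653.
σ_v = γz + q = 16.8 × 1.7 + 18 = 46.56 kPa.
σ_h = K_a σ_v = 0.2653 × 46.56 = 12.35 kPa.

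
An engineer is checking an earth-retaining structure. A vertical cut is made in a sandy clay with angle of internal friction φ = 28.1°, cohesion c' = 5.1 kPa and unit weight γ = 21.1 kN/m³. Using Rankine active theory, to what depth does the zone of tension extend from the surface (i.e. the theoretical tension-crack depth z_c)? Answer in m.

K_a = tan²(45° − 28.1°/2) = 0.3596; √K_a = 0.5997.
The active pressure is zero where K_a γ z = 2c√K_a, so z_c = 2c/(γ√K_a) = 2×5.1/(21.1×0.5997) = 0.8061 m.

0.806 m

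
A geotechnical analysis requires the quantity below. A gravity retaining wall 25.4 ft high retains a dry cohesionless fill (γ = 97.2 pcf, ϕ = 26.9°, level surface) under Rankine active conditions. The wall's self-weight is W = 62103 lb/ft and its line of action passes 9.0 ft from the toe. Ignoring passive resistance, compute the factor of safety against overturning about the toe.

5.58

K_a = tan²(45° − 26.9°/2) = 0.3770.
P_a = ½K_aγH² = 0.5×0.3770×97.2×25.4² = 11820 lb/ft, acting at H/3 = 8.467 ft above the base.
Overturning moment M_o = P_a × H/3 = 11820 × 8.467 = 100100.
Resisting moment M_r = W × 9.0 = 62103 × 9.0 = 558900.
FS_overturning = M_r/M_o = 558900/100100 = 5.585.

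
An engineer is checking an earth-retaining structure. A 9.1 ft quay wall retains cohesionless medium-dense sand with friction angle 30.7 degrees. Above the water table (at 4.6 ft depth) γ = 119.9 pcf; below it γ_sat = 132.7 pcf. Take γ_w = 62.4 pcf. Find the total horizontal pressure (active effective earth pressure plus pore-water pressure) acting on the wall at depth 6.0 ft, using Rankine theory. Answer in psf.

298 psf

K_a = (1 − sin φ)/(1 + sin φ) = 0.3240.
γ' = 132.7 − 62.4 = 70.30 pcf.
Effective vertical stress at 6.0 ft: σ'_v = 119.9×4.6 + 70.30×1.40 = 650.0 psf.
σ'_h = K_a σ'_v = 0.3240 × 650.0 = 210.6 psf; u = γ_w × 1.40 = 87.36 psf.
Total σ_h = 210.6 + 87.36 = 298.0 psf.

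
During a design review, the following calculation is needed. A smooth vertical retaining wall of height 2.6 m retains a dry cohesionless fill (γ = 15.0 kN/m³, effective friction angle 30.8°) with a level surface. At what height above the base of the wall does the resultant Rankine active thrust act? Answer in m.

0.867 m

K_a = 0.3227.
The pressure distribution is triangular, so the resultant acts at H/3 above the base = 2.6/3 = 0.8667 m.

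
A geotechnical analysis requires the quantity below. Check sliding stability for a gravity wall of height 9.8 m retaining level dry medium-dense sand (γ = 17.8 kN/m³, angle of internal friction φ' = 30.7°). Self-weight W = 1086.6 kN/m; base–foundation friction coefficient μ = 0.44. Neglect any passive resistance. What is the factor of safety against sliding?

K_a = tan²(45° − 30.7°/2) = 0.3240.
P_a = ½K_aγH² = 0.5×0.3240×17.8×9.8² = 277.0 kN/m, acting at H/3 = 3.267 m above the base.
FS_sliding = μW / P_a = 0.44×1086.6 / 277.0 = 1.726.

1.73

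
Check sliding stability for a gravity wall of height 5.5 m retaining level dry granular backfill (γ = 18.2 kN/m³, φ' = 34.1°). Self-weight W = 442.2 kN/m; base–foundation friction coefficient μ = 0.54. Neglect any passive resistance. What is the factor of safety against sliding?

3.08

K_a = tan²(45° − 34.1°/2) = 0.2815.
P_a = ½K_aγH² = 0.5×0.2815×18.2×5.5² = 77.50 kN/m, acting at H/3 = 1.833 m above the base.
FS_sliding = μW / P_a = 0.54×442.2 / 77.50 = 3.081.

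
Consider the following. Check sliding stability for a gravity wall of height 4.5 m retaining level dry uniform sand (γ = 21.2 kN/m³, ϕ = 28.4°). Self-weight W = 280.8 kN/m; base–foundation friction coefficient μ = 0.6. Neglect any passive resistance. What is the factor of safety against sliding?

2.21

K_a = tan²(45° − 28.4°/2) = 0.3554.
P_a = ½K_aγH² = 0.5×0.3554×21.2×4.5² = 76.28 kN/m, acting at H/3 = 1.500 m above the base.
FS_sliding = μW / P_a = 0.6×280.8 / 76.28 = 2.209.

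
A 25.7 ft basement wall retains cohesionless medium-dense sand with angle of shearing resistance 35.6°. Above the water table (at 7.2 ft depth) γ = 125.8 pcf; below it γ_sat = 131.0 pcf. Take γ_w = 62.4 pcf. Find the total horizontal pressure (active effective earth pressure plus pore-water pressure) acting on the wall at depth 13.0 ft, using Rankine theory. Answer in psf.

706 psf

K_a = (1 − sin φ)/(1 + sin φ) = 0.2641.
γ' = 131.0 − 62.4 = 68.60 pcf.
Effective vertical stress at 13.0 ft: σ'_v = 125.8×7.2 + 68.60×5.80 = 1304 psf.
σ'_h = K_a σ'_v = 0.2641 × 1304 = 344.3 psf; u = γ_w × 5.80 = 361.9 psf.
Total σ_h = 344.3 + 361.9 = 706.2 psf.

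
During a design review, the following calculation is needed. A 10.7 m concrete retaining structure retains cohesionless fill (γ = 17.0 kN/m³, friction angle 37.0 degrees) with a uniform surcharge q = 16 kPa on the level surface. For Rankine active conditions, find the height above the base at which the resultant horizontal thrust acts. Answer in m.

3.83 m

K_a = 0.2486.
Triangular part P₁ = ½K_aγH² = 241.9 at H/3 = 3.567 m; rectangular part P₂ = K_a q H = 42.56 at H/2 = 5.350 m.
ȳ = (P₁·3.567 + P₂·5.350)/(P₁+P₂) = 3.833 m.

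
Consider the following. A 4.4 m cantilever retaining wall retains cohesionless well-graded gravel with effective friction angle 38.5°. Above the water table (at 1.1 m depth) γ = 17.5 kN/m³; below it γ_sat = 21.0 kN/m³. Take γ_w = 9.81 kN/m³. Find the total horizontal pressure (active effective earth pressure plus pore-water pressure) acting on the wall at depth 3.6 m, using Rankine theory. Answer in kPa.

K_a = (1 − sin φ)/(1 + sin φ) = 0.2327.
γ' = 21.0 − 9.81 = 11.19 kN/m³.
Effective vertical stress at 3.6 m: σ'_v = 17.5×1.1 + 11.19×2.50 = 47.22 kPa.
σ'_h = K_a σ'_v = 0.2327 × 47.22 = 10.99 kPa; u = γ_w × 2.50 = 24.53 kPa.
Total σ_h = 10.99 + 24.53 = 35.51 kPa.

35.5 kPa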